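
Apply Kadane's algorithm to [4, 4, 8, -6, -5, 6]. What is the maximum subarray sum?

Using Kadane's algorithm on [4, 4, 8, -6, -5, 6]:

Scanning through the array:
Position 1 (value 4): max_ending_here = 8, max_so_far = 8
Position 2 (value 8): max_ending_here = 16, max_so_far = 16
Position 3 (value -6): max_ending_here = 10, max_so_far = 16
Position 4 (value -5): max_ending_here = 5, max_so_far = 16
Position 5 (value 6): max_ending_here = 11, max_so_far = 16

Maximum subarray: [4, 4, 8]
Maximum sum: 16

The maximum subarray is [4, 4, 8] with sum 16. This subarray runs from index 0 to index 2.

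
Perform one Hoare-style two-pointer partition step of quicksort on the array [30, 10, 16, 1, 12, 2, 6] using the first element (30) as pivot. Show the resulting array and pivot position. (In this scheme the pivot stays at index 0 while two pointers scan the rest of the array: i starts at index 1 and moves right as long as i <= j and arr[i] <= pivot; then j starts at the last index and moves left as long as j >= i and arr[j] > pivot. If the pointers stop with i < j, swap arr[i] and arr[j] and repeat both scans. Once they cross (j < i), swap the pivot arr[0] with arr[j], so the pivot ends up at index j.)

Hoare-style two-pointer partition with pivot = 30:

Initial array: [30, 10, 16, 1, 12, 2, 6]

Pointers start at i = 1, j = 6.
i ends at 7, j ends at 6: the pointers have crossed (j < i), so scanning stops.

Swap pivot arr[0] with arr[6] to place pivot at position 6: [6, 10, 16, 1, 12, 2, 30]
Pivot position: 6

After partitioning with pivot 30, the array becomes [6, 10, 16, 1, 12, 2, 30]. The pivot is placed at index 6. All elements to the left of the pivot are <= 30, and all elements to the right are > 30.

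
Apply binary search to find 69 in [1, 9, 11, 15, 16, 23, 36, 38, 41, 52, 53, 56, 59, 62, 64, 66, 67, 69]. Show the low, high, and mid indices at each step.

Binary search for 69 in [1, 9, 11, 15, 16, 23, 36, 38, 41, 52, 53, 56, 59, 62, 64, 66, 67, 69]:

lo=0, hi=17, mid=8, arr[mid]=41 -> 41 < 69, search right half
lo=9, hi=17, mid=13, arr[mid]=62 -> 62 < 69, search right half
lo=14, hi=17, mid=15, arr[mid]=66 -> 66 < 69, search right half
lo=16, hi=17, mid=16, arr[mid]=67 -> 67 < 69, search right half
lo=17, hi=17, mid=17, arr[mid]=69 -> Found target at index 17!

Binary search finds 69 at index 17 after 5 comparisons. The search repeatedly halves the search space by comparing with the middle element.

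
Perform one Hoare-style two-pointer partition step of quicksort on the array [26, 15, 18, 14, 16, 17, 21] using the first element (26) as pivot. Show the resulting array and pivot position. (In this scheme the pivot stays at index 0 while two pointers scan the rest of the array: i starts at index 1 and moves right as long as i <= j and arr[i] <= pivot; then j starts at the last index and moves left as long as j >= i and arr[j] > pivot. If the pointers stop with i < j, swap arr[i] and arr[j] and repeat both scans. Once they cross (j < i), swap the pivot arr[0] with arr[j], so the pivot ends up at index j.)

Hoare-style two-pointer partition with pivot = 26:

Initial array: [26, 15, 18, 14, 16, 17, 21]

Pointers start at i = 1, j = 6.
i ends at 7, j ends at 6: the pointers have crossed (j < i), so scanning stops.

Swap pivot arr[0] with arr[6] to place pivot at position 6: [21, 15, 18, 14, 16, 17, 26]
Pivot position: 6

After partitioning with pivot 26, the array becomes [21, 15, 18, 14, 16, 17, 26]. The pivot is placed at index 6. All elements to the left of the pivot are <= 26, and all elements to the right are > 26.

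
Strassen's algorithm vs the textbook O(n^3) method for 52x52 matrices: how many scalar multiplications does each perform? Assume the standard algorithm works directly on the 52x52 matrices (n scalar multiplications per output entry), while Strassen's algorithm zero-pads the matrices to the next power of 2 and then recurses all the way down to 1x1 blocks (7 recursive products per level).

Matrix multiplication for 52x52 matrices:

Strassen's algorithm requires power-of-2 dimensions. Pad 52x52 to 64x64 (next power of 2).

Standard algorithm: 52^3 = 140608 multiplications
Strassen's algorithm: 7^(log2(64)) = 7^6 = 117649 multiplications
Savings: 140608 - 117649 = 22959 multiplications

Standard: 140608 multiplications (52^3). Strassen: 117649 multiplications (7^6, after padding to 64x64). Strassen reduces 8 recursive multiplications to 7 at each level.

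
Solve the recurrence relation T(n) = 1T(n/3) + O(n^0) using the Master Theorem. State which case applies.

Master Theorem for T(n) = 1T(n/3) + O(n^0):

a = 1, b = 3, c = 0
log_b(a) = log_3(1) = 0.0000

Case 2: c = 0 = log_3(1) = 0.0000
T(n) = O(n^0 log n) = O(log n)

For T(n) = 1T(n/3) + O(n^0): log_3(1) = 0.0000. This is Case 2 of the Master Theorem (c = log_b(a), equal work at all levels), giving O(log n).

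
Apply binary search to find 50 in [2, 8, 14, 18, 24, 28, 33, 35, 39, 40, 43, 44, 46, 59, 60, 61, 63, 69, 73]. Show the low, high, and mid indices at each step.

Binary search for 50 in [2, 8, 14, 18, 24, 28, 33, 35, 39, 40, 43, 44, 46, 59, 60, 61, 63, 69, 73]:

lo=0, hi=18, mid=9, arr[mid]=40 -> 40 < 50, search right half
lo=10, hi=18, mid=14, arr[mid]=60 -> 60 > 50, search left half
lo=10, hi=13, mid=11, arr[mid]=44 -> 44 < 50, search right half
lo=12, hi=13, mid=12, arr[mid]=46 -> 46 < 50, search right half
lo=13, hi=13, mid=13, arr[mid]=59 -> 59 > 50, search left half
lo=13 > hi=12, target 50 not found

Binary search determines that 50 is not in the array after 5 comparisons. The search space was exhausted without finding the target.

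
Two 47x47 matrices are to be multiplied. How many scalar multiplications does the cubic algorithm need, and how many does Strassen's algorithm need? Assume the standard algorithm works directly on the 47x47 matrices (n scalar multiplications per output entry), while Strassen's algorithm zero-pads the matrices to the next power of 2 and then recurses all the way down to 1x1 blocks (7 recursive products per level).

Matrix multiplication for 47x47 matrices:

Strassen's algorithm requires power-of-2 dimensions. Pad 47x47 to 64x64 (next power of 2).

Standard algorithm: 47^3 = 103823 multiplications
Strassen's algorithm: 7^(log2(64)) = 7^6 = 117649 multiplications
Difference: 103823 - 117649 = -13826 (Strassen uses MORE here due to padding overhead — for small or just-over-power-of-2 n, padding can outweigh the per-level savings)

Standard: 103823 multiplications (47^3). Strassen: 117649 multiplications (7^6, after padding to 64x64). Strassen reduces 8 recursive multiplications to 7 at each level.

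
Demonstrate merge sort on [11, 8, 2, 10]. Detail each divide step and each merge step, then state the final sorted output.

Merge sort trace:

Split: [11, 8, 2, 10] -> [11, 8] and [2, 10]
  Split: [11, 8] -> [11] and [8]
  Merge: [11] + [8] -> [8, 11]
  Split: [2, 10] -> [2] and [10]
  Merge: [2] + [10] -> [2, 10]
Merge: [8, 11] + [2, 10] -> [2, 8, 10, 11]

Final sorted array: [2, 8, 10, 11]

The merge sort proceeds by recursively splitting the array and merging sorted halves.
After all merges, the sorted array is [2, 8, 10, 11].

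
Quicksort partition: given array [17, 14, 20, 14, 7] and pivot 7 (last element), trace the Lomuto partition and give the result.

Lomuto partition with pivot = 7:

Initial array: [17, 14, 20, 14, 7]

arr[0]=17 > 7: no swap
arr[1]=14 > 7: no swap
arr[2]=20 > 7: no swap
arr[3]=14 > 7: no swap

Place pivot at position 0: [7, 14, 20, 14, 17]
Pivot position: 0

After partitioning with pivot 7, the array becomes [7, 14, 20, 14, 17]. The pivot is placed at index 0. All elements to the left of the pivot are <= 7, and all elements to the right are > 7.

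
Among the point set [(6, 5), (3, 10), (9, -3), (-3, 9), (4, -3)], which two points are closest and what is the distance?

Computing all pairwise distances among 5 points:

d((6, 5), (3, 10)) = 5.831
d((6, 5), (9, -3)) = 8.544
d((6, 5), (-3, 9)) = 9.8489
d((6, 5), (4, -3)) = 8.2462
d((3, 10), (9, -3)) = 14.3178
d((3, 10), (-3, 9)) = 6.0828
d((3, 10), (4, -3)) = 13.0384
d((9, -3), (-3, 9)) = 16.9706
d((9, -3), (4, -3)) = 5.0 <-- minimum
d((-3, 9), (4, -3)) = 13.8924

Closest pair: (9, -3) and (4, -3) with distance 5.0

The closest pair is (9, -3) and (4, -3) with Euclidean distance 5.0. For 5 points, brute-force pairwise comparison is shown above. For large n, the divide-and-conquer algorithm (sort by x, recurse on halves, check the dividing strip) achieves O(n log n).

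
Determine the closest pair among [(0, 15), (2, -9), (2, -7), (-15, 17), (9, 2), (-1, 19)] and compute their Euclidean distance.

Computing all pairwise distances among 6 points:

d((0, 15), (2, -9)) = 24.0832
d((0, 15), (2, -7)) = 22.0907
d((0, 15), (-15, 17)) = 15.1327
d((0, 15), (9, 2)) = 15.8114
d((0, 15), (-1, 19)) = 4.1231
d((2, -9), (2, -7)) = 2.0 <-- minimum
d((2, -9), (-15, 17)) = 31.0644
d((2, -9), (9, 2)) = 13.0384
d((2, -9), (-1, 19)) = 28.1603
d((2, -7), (-15, 17)) = 29.4109
d((2, -7), (9, 2)) = 11.4018
d((2, -7), (-1, 19)) = 26.1725
d((-15, 17), (9, 2)) = 28.3019
d((-15, 17), (-1, 19)) = 14.1421
d((9, 2), (-1, 19)) = 19.7231

Closest pair: (2, -9) and (2, -7) with distance 2.0

The closest pair is (2, -9) and (2, -7) with Euclidean distance 2.0. For 6 points, brute-force pairwise comparison is shown above. For large n, the divide-and-conquer algorithm (sort by x, recurse on halves, check the dividing strip) achieves O(n log n).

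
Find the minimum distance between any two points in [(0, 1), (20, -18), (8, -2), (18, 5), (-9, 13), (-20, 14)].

Computing all pairwise distances among 6 points:

d((0, 1), (20, -18)) = 27.5862
d((0, 1), (8, -2)) = 8.544 <-- minimum
d((0, 1), (18, 5)) = 18.4391
d((0, 1), (-9, 13)) = 15.0
d((0, 1), (-20, 14)) = 23.8537
d((20, -18), (8, -2)) = 20.0
d((20, -18), (18, 5)) = 23.0868
d((20, -18), (-9, 13)) = 42.45
d((20, -18), (-20, 14)) = 51.225
d((8, -2), (18, 5)) = 12.2066
d((8, -2), (-9, 13)) = 22.6716
d((8, -2), (-20, 14)) = 32.249
d((18, 5), (-9, 13)) = 28.1603
d((18, 5), (-20, 14)) = 39.0512
d((-9, 13), (-20, 14)) = 11.0454

Closest pair: (0, 1) and (8, -2) with distance 8.544

The closest pair is (0, 1) and (8, -2) with Euclidean distance 8.544. For 6 points, brute-force pairwise comparison is shown above. For large n, the divide-and-conquer algorithm (sort by x, recurse on halves, check the dividing strip) achieves O(n log n).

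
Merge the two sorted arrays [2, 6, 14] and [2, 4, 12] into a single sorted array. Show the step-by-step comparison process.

Merging process:

Compare 2 vs 2: take 2 from left. Merged: [2]
Compare 6 vs 2: take 2 from right. Merged: [2, 2]
Compare 6 vs 4: take 4 from right. Merged: [2, 2, 4]
Compare 6 vs 12: take 6 from left. Merged: [2, 2, 4, 6]
Compare 14 vs 12: take 12 from right. Merged: [2, 2, 4, 6, 12]
Append remaining from left: [14]. Merged: [2, 2, 4, 6, 12, 14]

Final merged array: [2, 2, 4, 6, 12, 14]
Total comparisons: 5

The merged array is [2, 2, 4, 6, 12, 14], requiring 5 comparisons. The merge step runs in O(n) time where n is the total number of elements.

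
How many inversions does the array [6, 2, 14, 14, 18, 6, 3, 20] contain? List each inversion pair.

Finding inversions in [6, 2, 14, 14, 18, 6, 3, 20]:

(0, 1): arr[0]=6 > arr[1]=2
(0, 6): arr[0]=6 > arr[6]=3
(2, 5): arr[2]=14 > arr[5]=6
(2, 6): arr[2]=14 > arr[6]=3
(3, 5): arr[3]=14 > arr[5]=6
(3, 6): arr[3]=14 > arr[6]=3
(4, 5): arr[4]=18 > arr[5]=6
(4, 6): arr[4]=18 > arr[6]=3
(5, 6): arr[5]=6 > arr[6]=3

Total inversions: 9

The array has 9 inversion(s): (0,1), (0,6), (2,5), (2,6), (3,5), (3,6), (4,5), (4,6), (5,6). Each pair (i,j) satisfies i < j and arr[i] > arr[j].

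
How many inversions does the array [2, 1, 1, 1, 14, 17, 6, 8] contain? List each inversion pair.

Finding inversions in [2, 1, 1, 1, 14, 17, 6, 8]:

(0, 1): arr[0]=2 > arr[1]=1
(0, 2): arr[0]=2 > arr[2]=1
(0, 3): arr[0]=2 > arr[3]=1
(4, 6): arr[4]=14 > arr[6]=6
(4, 7): arr[4]=14 > arr[7]=8
(5, 6): arr[5]=17 > arr[6]=6
(5, 7): arr[5]=17 > arr[7]=8

Total inversions: 7

The array has 7 inversion(s): (0,1), (0,2), (0,3), (4,6), (4,7), (5,6), (5,7). Each pair (i,j) satisfies i < j and arr[i] > arr[j].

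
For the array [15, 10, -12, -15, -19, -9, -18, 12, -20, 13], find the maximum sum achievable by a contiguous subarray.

Using Kadane's algorithm on [15, 10, -12, -15, -19, -9, -18, 12, -20, 13]:

Scanning through the array:
Position 1 (value 10): max_ending_here = 25, max_so_far = 25
Position 2 (value -12): max_ending_here = 13, max_so_far = 25
Position 3 (value -15): max_ending_here = -2, max_so_far = 25
Position 4 (value -19): max_ending_here = -19, max_so_far = 25
Position 5 (value -9): max_ending_here = -9, max_so_far = 25
Position 6 (value -18): max_ending_here = -18, max_so_far = 25
Position 7 (value 12): max_ending_here = 12, max_so_far = 25
Position 8 (value -20): max_ending_here = -8, max_so_far = 25
Position 9 (value 13): max_ending_here = 13, max_so_far = 25

Maximum subarray: [15, 10]
Maximum sum: 25

The maximum subarray is [15, 10] with sum 25. This subarray runs from index 0 to index 1.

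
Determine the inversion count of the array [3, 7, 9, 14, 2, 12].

Finding inversions in [3, 7, 9, 14, 2, 12]:

(0, 4): arr[0]=3 > arr[4]=2
(1, 4): arr[1]=7 > arr[4]=2
(2, 4): arr[2]=9 > arr[4]=2
(3, 4): arr[3]=14 > arr[4]=2
(3, 5): arr[3]=14 > arr[5]=12

Total inversions: 5

The array has 5 inversion(s): (0,4), (1,4), (2,4), (3,4), (3,5). Each pair (i,j) satisfies i < j and arr[i] > arr[j].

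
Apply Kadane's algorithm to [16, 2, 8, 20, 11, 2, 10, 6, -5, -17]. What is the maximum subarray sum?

Using Kadane's algorithm on [16, 2, 8, 20, 11, 2, 10, 6, -5, -17]:

Scanning through the array:
Position 1 (value 2): max_ending_here = 18, max_so_far = 18
Position 2 (value 8): max_ending_here = 26, max_so_far = 26
Position 3 (value 20): max_ending_here = 46, max_so_far = 46
Position 4 (value 11): max_ending_here = 57, max_so_far = 57
Position 5 (value 2): max_ending_here = 59, max_so_far = 59
Position 6 (value 10): max_ending_here = 69, max_so_far = 69
Position 7 (value 6): max_ending_here = 75, max_so_far = 75
Position 8 (value -5): max_ending_here = 70, max_so_far = 75
Position 9 (value -17): max_ending_here = 53, max_so_far = 75

Maximum subarray: [16, 2, 8, 20, 11, 2, 10, 6]
Maximum sum: 75

The maximum subarray is [16, 2, 8, 20, 11, 2, 10, 6] with sum 75. This subarray runs from index 0 to index 7.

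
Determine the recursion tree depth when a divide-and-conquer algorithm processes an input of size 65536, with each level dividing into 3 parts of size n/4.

For divide and conquer with division factor 4:

Problem sizes at each level:
Level 0: 65536
Level 1: 16384
Level 2: 4096
Level 3: 1024
Level 4: 256
Level 5: 64
Level 6: 16
Level 7: 4
Level 8: 1

The root is level 0 and the size-1 base case is level 8 (the tree spans levels 0 through 8, i.e. 9 levels counting the root), so the depth is the number of divisions: log_4(65536) = 8

The recursion tree depth is log_4(65536) = 8. At each level, the problem size is divided by 4, so it takes 8 divisions to reduce to a base case of size 1. The algorithm makes 3 recursive calls at each level.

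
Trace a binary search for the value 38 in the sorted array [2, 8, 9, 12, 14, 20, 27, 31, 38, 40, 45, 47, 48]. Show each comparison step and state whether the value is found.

Binary search for 38 in [2, 8, 9, 12, 14, 20, 27, 31, 38, 40, 45, 47, 48]:

lo=0, hi=12, mid=6, arr[mid]=27 -> 27 < 38, search right half
lo=7, hi=12, mid=9, arr[mid]=40 -> 40 > 38, search left half
lo=7, hi=8, mid=7, arr[mid]=31 -> 31 < 38, search right half
lo=8, hi=8, mid=8, arr[mid]=38 -> Found target at index 8!

Binary search finds 38 at index 8 after 4 comparisons. The search repeatedly halves the search space by comparing with the middle element.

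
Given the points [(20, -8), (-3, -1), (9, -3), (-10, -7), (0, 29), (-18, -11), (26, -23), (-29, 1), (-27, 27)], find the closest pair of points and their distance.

Computing all pairwise distances among 9 points:

d((20, -8), (-3, -1)) = 24.0416
d((20, -8), (9, -3)) = 12.083
d((20, -8), (-10, -7)) = 30.0167
d((20, -8), (0, 29)) = 42.0595
d((20, -8), (-18, -11)) = 38.1182
d((20, -8), (26, -23)) = 16.1555
d((20, -8), (-29, 1)) = 49.8197
d((20, -8), (-27, 27)) = 58.6003
d((-3, -1), (9, -3)) = 12.1655
d((-3, -1), (-10, -7)) = 9.2195
d((-3, -1), (0, 29)) = 30.1496
d((-3, -1), (-18, -11)) = 18.0278
d((-3, -1), (26, -23)) = 36.4005
d((-3, -1), (-29, 1)) = 26.0768
d((-3, -1), (-27, 27)) = 36.8782
d((9, -3), (-10, -7)) = 19.4165
d((9, -3), (0, 29)) = 33.2415
d((9, -3), (-18, -11)) = 28.1603
d((9, -3), (26, -23)) = 26.2488
d((9, -3), (-29, 1)) = 38.2099
d((9, -3), (-27, 27)) = 46.8615
d((-10, -7), (0, 29)) = 37.3631
d((-10, -7), (-18, -11)) = 8.9443 <-- minimum
d((-10, -7), (26, -23)) = 39.3954
d((-10, -7), (-29, 1)) = 20.6155
d((-10, -7), (-27, 27)) = 38.0132
d((0, 29), (-18, -11)) = 43.8634
d((0, 29), (26, -23)) = 58.1378
d((0, 29), (-29, 1)) = 40.3113
d((0, 29), (-27, 27)) = 27.074
d((-18, -11), (26, -23)) = 45.607
d((-18, -11), (-29, 1)) = 16.2788
d((-18, -11), (-27, 27)) = 39.0512
d((26, -23), (-29, 1)) = 60.0083
d((26, -23), (-27, 27)) = 72.8629
d((-29, 1), (-27, 27)) = 26.0768

Closest pair: (-10, -7) and (-18, -11) with distance 8.9443

The closest pair is (-10, -7) and (-18, -11) with Euclidean distance 8.9443. For 9 points, brute-force pairwise comparison is shown above. For large n, the divide-and-conquer algorithm (sort by x, recurse on halves, check the dividing strip) achieves O(n log n).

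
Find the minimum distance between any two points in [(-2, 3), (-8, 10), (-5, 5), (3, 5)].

Computing all pairwise distances among 4 points:

d((-2, 3), (-8, 10)) = 9.2195
d((-2, 3), (-5, 5)) = 3.6056 <-- minimum
d((-2, 3), (3, 5)) = 5.3852
d((-8, 10), (-5, 5)) = 5.831
d((-8, 10), (3, 5)) = 12.083
d((-5, 5), (3, 5)) = 8.0

Closest pair: (-2, 3) and (-5, 5) with distance 3.6056

The closest pair is (-2, 3) and (-5, 5) with Euclidean distance 3.6056. For 4 points, brute-force pairwise comparison is shown above. For large n, the divide-and-conquer algorithm (sort by x, recurse on halves, check the dividing strip) achieves O(n log n).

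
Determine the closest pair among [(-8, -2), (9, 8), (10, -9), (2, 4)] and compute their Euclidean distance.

Computing all pairwise distances among 4 points:

d((-8, -2), (9, 8)) = 19.7231
d((-8, -2), (10, -9)) = 19.3132
d((-8, -2), (2, 4)) = 11.6619
d((9, 8), (10, -9)) = 17.0294
d((9, 8), (2, 4)) = 8.0623 <-- minimum
d((10, -9), (2, 4)) = 15.2643

Closest pair: (9, 8) and (2, 4) with distance 8.0623

The closest pair is (9, 8) and (2, 4) with Euclidean distance 8.0623. For 4 points, brute-force pairwise comparison is shown above. For large n, the divide-and-conquer algorithm (sort by x, recurse on halves, check the dividing strip) achieves O(n log n).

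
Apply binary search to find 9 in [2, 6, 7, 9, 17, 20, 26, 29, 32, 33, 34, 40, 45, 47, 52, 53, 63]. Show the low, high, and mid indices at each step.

Binary search for 9 in [2, 6, 7, 9, 17, 20, 26, 29, 32, 33, 34, 40, 45, 47, 52, 53, 63]:

lo=0, hi=16, mid=8, arr[mid]=32 -> 32 > 9, search left half
lo=0, hi=7, mid=3, arr[mid]=9 -> Found target at index 3!

Binary search finds 9 at index 3 after 2 comparisons. The search repeatedly halves the search space by comparing with the middle element.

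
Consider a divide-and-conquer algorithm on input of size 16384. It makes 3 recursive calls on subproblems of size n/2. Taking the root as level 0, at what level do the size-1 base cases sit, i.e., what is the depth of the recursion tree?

For divide and conquer with division factor 2:

Problem sizes at each level:
Level 0: 16384
Level 1: 8192
Level 2: 4096
Level 3: 2048
Level 4: 1024
Level 5: 512
Level 6: 256
Level 7: 128
Level 8: 64
Level 9: 32
Level 10: 16
Level 11: 8
Level 12: 4
Level 13: 2
Level 14: 1

The root is level 0 and the size-1 base case is level 14 (the tree spans levels 0 through 14, i.e. 15 levels counting the root), so the depth is the number of divisions: log_2(16384) = 14

The recursion tree depth is log_2(16384) = 14. At each level, the problem size is divided by 2, so it takes 14 divisions to reduce to a base case of size 1. The algorithm makes 3 recursive calls at each level.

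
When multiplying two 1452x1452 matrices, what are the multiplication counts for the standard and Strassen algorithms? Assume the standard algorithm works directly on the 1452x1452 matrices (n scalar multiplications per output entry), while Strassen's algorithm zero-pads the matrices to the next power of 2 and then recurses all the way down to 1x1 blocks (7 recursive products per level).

Matrix multiplication for 1452x1452 matrices:

Strassen's algorithm requires power-of-2 dimensions. Pad 1452x1452 to 2048x2048 (next power of 2).

Standard algorithm: 1452^3 = 3061257408 multiplications
Strassen's algorithm: 7^(log2(2048)) = 7^11 = 1977326743 multiplications
Savings: 3061257408 - 1977326743 = 1083930665 multiplications

Standard: 3061257408 multiplications (1452^3). Strassen: 1977326743 multiplications (7^11, after padding to 2048x2048). Strassen reduces 8 recursive multiplications to 7 at each level.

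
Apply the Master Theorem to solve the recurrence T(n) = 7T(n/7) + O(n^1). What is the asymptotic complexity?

Master Theorem for T(n) = 7T(n/7) + O(n^1):

a = 7, b = 7, c = 1
log_b(a) = log_7(7) = 1.0000

Case 2: c = 1 = log_7(7) = 1.0000
T(n) = O(n^1 log n) = O(n log n)

For T(n) = 7T(n/7) + O(n^1): log_7(7) = 1.0000. This is Case 2 of the Master Theorem (c = log_b(a), equal work at all levels), giving O(n log n).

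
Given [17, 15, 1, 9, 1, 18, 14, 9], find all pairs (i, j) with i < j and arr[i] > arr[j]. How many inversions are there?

Finding inversions in [17, 15, 1, 9, 1, 18, 14, 9]:

(0, 1): arr[0]=17 > arr[1]=15
(0, 2): arr[0]=17 > arr[2]=1
(0, 3): arr[0]=17 > arr[3]=9
(0, 4): arr[0]=17 > arr[4]=1
(0, 6): arr[0]=17 > arr[6]=14
(0, 7): arr[0]=17 > arr[7]=9
(1, 2): arr[1]=15 > arr[2]=1
(1, 3): arr[1]=15 > arr[3]=9
(1, 4): arr[1]=15 > arr[4]=1
(1, 6): arr[1]=15 > arr[6]=14
(1, 7): arr[1]=15 > arr[7]=9
(3, 4): arr[3]=9 > arr[4]=1
(5, 6): arr[5]=18 > arr[6]=14
(5, 7): arr[5]=18 > arr[7]=9
(6, 7): arr[6]=14 > arr[7]=9

Total inversions: 15

The array has 15 inversion(s): (0,1), (0,2), (0,3), (0,4), (0,6), (0,7), (1,2), (1,3), (1,4), (1,6), (1,7), (3,4), (5,6), (5,7), (6,7). Each pair (i,j) satisfies i < j and arr[i] > arr[j].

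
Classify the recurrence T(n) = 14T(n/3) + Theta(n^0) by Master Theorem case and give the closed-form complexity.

Master Theorem for T(n) = 14T(n/3) + O(n^0):

a = 14, b = 3, c = 0
log_b(a) = log_3(14) = 2.4022

Case 1: c = 0 < log_3(14) = 2.4022
T(n) = O(n^(log_3 14))

For T(n) = 14T(n/3) + O(n^0): log_3(14) = 2.4022. This is Case 1 of the Master Theorem (c < log_b(a), work dominated by leaves), giving O(n^(log_3 14)).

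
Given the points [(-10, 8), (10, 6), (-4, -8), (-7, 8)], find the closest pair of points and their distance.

Computing all pairwise distances among 4 points:

d((-10, 8), (10, 6)) = 20.0998
d((-10, 8), (-4, -8)) = 17.088
d((-10, 8), (-7, 8)) = 3.0 <-- minimum
d((10, 6), (-4, -8)) = 19.799
d((10, 6), (-7, 8)) = 17.1172
d((-4, -8), (-7, 8)) = 16.2788

Closest pair: (-10, 8) and (-7, 8) with distance 3.0

The closest pair is (-10, 8) and (-7, 8) with Euclidean distance 3.0. For 4 points, brute-force pairwise comparison is shown above. For large n, the divide-and-conquer algorithm (sort by x, recurse on halves, check the dividing strip) achieves O(n log n).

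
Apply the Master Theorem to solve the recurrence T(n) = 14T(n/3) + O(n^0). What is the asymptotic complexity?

Master Theorem for T(n) = 14T(n/3) + O(n^0):

a = 14, b = 3, c = 0
log_b(a) = log_3(14) = 2.4022

Case 1: c = 0 < log_3(14) = 2.4022
T(n) = O(n^(log_3 14))

For T(n) = 14T(n/3) + O(n^0): log_3(14) = 2.4022. This is Case 1 of the Master Theorem (c < log_b(a), work dominated by leaves), giving O(n^(log_3 14)).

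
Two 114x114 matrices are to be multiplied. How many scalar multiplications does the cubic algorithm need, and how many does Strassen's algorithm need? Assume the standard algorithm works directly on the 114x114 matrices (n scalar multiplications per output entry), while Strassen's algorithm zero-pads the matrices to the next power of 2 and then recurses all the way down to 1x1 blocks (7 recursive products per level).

Matrix multiplication for 114x114 matrices:

Strassen's algorithm requires power-of-2 dimensions. Pad 114x114 to 128x128 (next power of 2).

Standard algorithm: 114^3 = 1481544 multiplications
Strassen's algorithm: 7^(log2(128)) = 7^7 = 823543 multiplications
Savings: 1481544 - 823543 = 658001 multiplications

Standard: 1481544 multiplications (114^3). Strassen: 823543 multiplications (7^7, after padding to 128x128). Strassen reduces 8 recursive multiplications to 7 at each level.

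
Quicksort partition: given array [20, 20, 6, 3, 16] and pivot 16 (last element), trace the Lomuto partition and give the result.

Lomuto partition with pivot = 16:

Initial array: [20, 20, 6, 3, 16]

arr[0]=20 > 16: no swap
arr[1]=20 > 16: no swap
arr[2]=6 <= 16: swap with position 0, array becomes [6, 20, 20, 3, 16]
arr[3]=3 <= 16: swap with position 1, array becomes [6, 3, 20, 20, 16]

Place pivot at position 2: [6, 3, 16, 20, 20]
Pivot position: 2

After partitioning with pivot 16, the array becomes [6, 3, 16, 20, 20]. The pivot is placed at index 2. All elements to the left of the pivot are <= 16, and all elements to the right are > 16.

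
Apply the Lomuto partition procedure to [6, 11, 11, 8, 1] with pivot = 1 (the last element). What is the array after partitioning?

Lomuto partition with pivot = 1:

Initial array: [6, 11, 11, 8, 1]

arr[0]=6 > 1: no swap
arr[1]=11 > 1: no swap
arr[2]=11 > 1: no swap
arr[3]=8 > 1: no swap

Place pivot at position 0: [1, 11, 11, 8, 6]
Pivot position: 0

After partitioning with pivot 1, the array becomes [1, 11, 11, 8, 6]. The pivot is placed at index 0. All elements to the left of the pivot are <= 1, and all elements to the right are > 1.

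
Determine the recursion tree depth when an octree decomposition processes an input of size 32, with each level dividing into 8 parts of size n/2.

For divide and conquer with division factor 2:

Problem sizes at each level:
Level 0: 32
Level 1: 16
Level 2: 8
Level 3: 4
Level 4: 2
Level 5: 1

The root is level 0 and the size-1 base case is level 5 (the tree spans levels 0 through 5, i.e. 6 levels counting the root), so the depth is the number of divisions: log_2(32) = 5

The recursion tree depth is log_2(32) = 5. At each level, the problem size is divided by 2, so it takes 5 divisions to reduce to a base case of size 1. The algorithm makes 8 recursive calls at each level.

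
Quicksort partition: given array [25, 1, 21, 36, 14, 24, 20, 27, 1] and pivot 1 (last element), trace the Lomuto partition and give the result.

Lomuto partition with pivot = 1:

Initial array: [25, 1, 21, 36, 14, 24, 20, 27, 1]

arr[0]=25 > 1: no swap
arr[1]=1 <= 1: swap with position 0, array becomes [1, 25, 21, 36, 14, 24, 20, 27, 1]
arr[2]=21 > 1: no swap
arr[3]=36 > 1: no swap
arr[4]=14 > 1: no swap
arr[5]=24 > 1: no swap
arr[6]=20 > 1: no swap
arr[7]=27 > 1: no swap

Place pivot at position 1: [1, 1, 21, 36, 14, 24, 20, 27, 25]
Pivot position: 1

After partitioning with pivot 1, the array becomes [1, 1, 21, 36, 14, 24, 20, 27, 25]. The pivot is placed at index 1. All elements to the left of the pivot are <= 1, and all elements to the right are > 1.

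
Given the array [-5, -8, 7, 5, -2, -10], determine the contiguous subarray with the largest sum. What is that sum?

Using Kadane's algorithm on [-5, -8, 7, 5, -2, -10]:

Scanning through the array:
Position 1 (value -8): max_ending_here = -8, max_so_far = -5
Position 2 (value 7): max_ending_here = 7, max_so_far = 7
Position 3 (value 5): max_ending_here = 12, max_so_far = 12
Position 4 (value -2): max_ending_here = 10, max_so_far = 12
Position 5 (value -10): max_ending_here = 0, max_so_far = 12

Maximum subarray: [7, 5]
Maximum sum: 12

The maximum subarray is [7, 5] with sum 12. This subarray runs from index 2 to index 3.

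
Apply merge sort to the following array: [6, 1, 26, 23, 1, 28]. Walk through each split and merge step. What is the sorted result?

Merge sort trace:

Split: [6, 1, 26, 23, 1, 28] -> [6, 1, 26] and [23, 1, 28]
  Split: [6, 1, 26] -> [6] and [1, 26]
    Split: [1, 26] -> [1] and [26]
    Merge: [1] + [26] -> [1, 26]
  Merge: [6] + [1, 26] -> [1, 6, 26]
  Split: [23, 1, 28] -> [23] and [1, 28]
    Split: [1, 28] -> [1] and [28]
    Merge: [1] + [28] -> [1, 28]
  Merge: [23] + [1, 28] -> [1, 23, 28]
Merge: [1, 6, 26] + [1, 23, 28] -> [1, 1, 6, 23, 26, 28]

Final sorted array: [1, 1, 6, 23, 26, 28]

The merge sort proceeds by recursively splitting the array and merging sorted halves.
After all merges, the sorted array is [1, 1, 6, 23, 26, 28].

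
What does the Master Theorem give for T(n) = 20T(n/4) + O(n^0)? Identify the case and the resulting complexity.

Master Theorem for T(n) = 20T(n/4) + O(n^0):

a = 20, b = 4, c = 0
log_b(a) = log_4(20) = 2.1610

Case 1: c = 0 < log_4(20) = 2.1610
T(n) = O(n^(log_4 20))

For T(n) = 20T(n/4) + O(n^0): log_4(20) = 2.1610. This is Case 1 of the Master Theorem (c < log_b(a), work dominated by leaves), giving O(n^(log_4 20)).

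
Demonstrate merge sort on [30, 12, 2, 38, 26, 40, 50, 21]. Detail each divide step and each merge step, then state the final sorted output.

Merge sort trace:

Split: [30, 12, 2, 38, 26, 40, 50, 21] -> [30, 12, 2, 38] and [26, 40, 50, 21]
  Split: [30, 12, 2, 38] -> [30, 12] and [2, 38]
    Split: [30, 12] -> [30] and [12]
    Merge: [30] + [12] -> [12, 30]
    Split: [2, 38] -> [2] and [38]
    Merge: [2] + [38] -> [2, 38]
  Merge: [12, 30] + [2, 38] -> [2, 12, 30, 38]
  Split: [26, 40, 50, 21] -> [26, 40] and [50, 21]
    Split: [26, 40] -> [26] and [40]
    Merge: [26] + [40] -> [26, 40]
    Split: [50, 21] -> [50] and [21]
    Merge: [50] + [21] -> [21, 50]
  Merge: [26, 40] + [21, 50] -> [21, 26, 40, 50]
Merge: [2, 12, 30, 38] + [21, 26, 40, 50] -> [2, 12, 21, 26, 30, 38, 40, 50]

Final sorted array: [2, 12, 21, 26, 30, 38, 40, 50]

The merge sort proceeds by recursively splitting the array and merging sorted halves.
After all merges, the sorted array is [2, 12, 21, 26, 30, 38, 40, 50].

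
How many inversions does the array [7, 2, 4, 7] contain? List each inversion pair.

Finding inversions in [7, 2, 4, 7]:

(0, 1): arr[0]=7 > arr[1]=2
(0, 2): arr[0]=7 > arr[2]=4

Total inversions: 2

The array has 2 inversion(s): (0,1), (0,2). Each pair (i,j) satisfies i < j and arr[i] > arr[j].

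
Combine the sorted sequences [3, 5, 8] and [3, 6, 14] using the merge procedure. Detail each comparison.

Merging process:

Compare 3 vs 3: take 3 from left. Merged: [3]
Compare 5 vs 3: take 3 from right. Merged: [3, 3]
Compare 5 vs 6: take 5 from left. Merged: [3, 3, 5]
Compare 8 vs 6: take 6 from right. Merged: [3, 3, 5, 6]
Compare 8 vs 14: take 8 from left. Merged: [3, 3, 5, 6, 8]
Append remaining from right: [14]. Merged: [3, 3, 5, 6, 8, 14]

Final merged array: [3, 3, 5, 6, 8, 14]
Total comparisons: 5

The merged array is [3, 3, 5, 6, 8, 14], requiring 5 comparisons. The merge step runs in O(n) time where n is the total number of elements.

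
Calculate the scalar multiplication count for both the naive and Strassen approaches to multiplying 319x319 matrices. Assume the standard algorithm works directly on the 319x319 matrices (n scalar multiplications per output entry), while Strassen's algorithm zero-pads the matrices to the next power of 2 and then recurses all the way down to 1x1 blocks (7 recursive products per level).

Matrix multiplication for 319x319 matrices:

Strassen's algorithm requires power-of-2 dimensions. Pad 319x319 to 512x512 (next power of 2).

Standard algorithm: 319^3 = 32461759 multiplications
Strassen's algorithm: 7^(log2(512)) = 7^9 = 40353607 multiplications
Difference: 32461759 - 40353607 = -7891848 (Strassen uses MORE here due to padding overhead — for small or just-over-power-of-2 n, padding can outweigh the per-level savings)

Standard: 32461759 multiplications (319^3). Strassen: 40353607 multiplications (7^9, after padding to 512x512). Strassen reduces 8 recursive multiplications to 7 at each level.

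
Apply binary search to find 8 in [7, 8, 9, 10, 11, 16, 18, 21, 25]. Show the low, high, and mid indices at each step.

Binary search for 8 in [7, 8, 9, 10, 11, 16, 18, 21, 25]:

lo=0, hi=8, mid=4, arr[mid]=11 -> 11 > 8, search left half
lo=0, hi=3, mid=1, arr[mid]=8 -> Found target at index 1!

Binary search finds 8 at index 1 after 2 comparisons. The search repeatedly halves the search space by comparing with the middle element.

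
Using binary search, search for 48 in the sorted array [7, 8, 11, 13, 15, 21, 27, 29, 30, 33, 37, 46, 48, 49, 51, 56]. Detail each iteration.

Binary search for 48 in [7, 8, 11, 13, 15, 21, 27, 29, 30, 33, 37, 46, 48, 49, 51, 56]:

lo=0, hi=15, mid=7, arr[mid]=29 -> 29 < 48, search right half
lo=8, hi=15, mid=11, arr[mid]=46 -> 46 < 48, search right half
lo=12, hi=15, mid=13, arr[mid]=49 -> 49 > 48, search left half
lo=12, hi=12, mid=12, arr[mid]=48 -> Found target at index 12!

Binary search finds 48 at index 12 after 4 comparisons. The search repeatedly halves the search space by comparing with the middle element.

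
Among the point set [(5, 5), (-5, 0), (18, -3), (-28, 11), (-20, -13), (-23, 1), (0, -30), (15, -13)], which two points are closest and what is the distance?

Computing all pairwise distances among 8 points:

d((5, 5), (-5, 0)) = 11.1803
d((5, 5), (18, -3)) = 15.2643
d((5, 5), (-28, 11)) = 33.541
d((5, 5), (-20, -13)) = 30.8058
d((5, 5), (-23, 1)) = 28.2843
d((5, 5), (0, -30)) = 35.3553
d((5, 5), (15, -13)) = 20.5913
d((-5, 0), (18, -3)) = 23.1948
d((-5, 0), (-28, 11)) = 25.4951
d((-5, 0), (-20, -13)) = 19.8494
d((-5, 0), (-23, 1)) = 18.0278
d((-5, 0), (0, -30)) = 30.4138
d((-5, 0), (15, -13)) = 23.8537
d((18, -3), (-28, 11)) = 48.0833
d((18, -3), (-20, -13)) = 39.2938
d((18, -3), (-23, 1)) = 41.1947
d((18, -3), (0, -30)) = 32.45
d((18, -3), (15, -13)) = 10.4403 <-- minimum
d((-28, 11), (-20, -13)) = 25.2982
d((-28, 11), (-23, 1)) = 11.1803
d((-28, 11), (0, -30)) = 49.6488
d((-28, 11), (15, -13)) = 49.2443
d((-20, -13), (-23, 1)) = 14.3178
d((-20, -13), (0, -30)) = 26.2488
d((-20, -13), (15, -13)) = 35.0
d((-23, 1), (0, -30)) = 38.6005
d((-23, 1), (15, -13)) = 40.4969
d((0, -30), (15, -13)) = 22.6716

Closest pair: (18, -3) and (15, -13) with distance 10.4403

The closest pair is (18, -3) and (15, -13) with Euclidean distance 10.4403. For 8 points, brute-force pairwise comparison is shown above. For large n, the divide-and-conquer algorithm (sort by x, recurse on halves, check the dividing strip) achieves O(n log n).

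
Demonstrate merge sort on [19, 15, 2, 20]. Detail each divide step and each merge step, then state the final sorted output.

Merge sort trace:

Split: [19, 15, 2, 20] -> [19, 15] and [2, 20]
  Split: [19, 15] -> [19] and [15]
  Merge: [19] + [15] -> [15, 19]
  Split: [2, 20] -> [2] and [20]
  Merge: [2] + [20] -> [2, 20]
Merge: [15, 19] + [2, 20] -> [2, 15, 19, 20]

Final sorted array: [2, 15, 19, 20]

The merge sort proceeds by recursively splitting the array and merging sorted halves.
After all merges, the sorted array is [2, 15, 19, 20].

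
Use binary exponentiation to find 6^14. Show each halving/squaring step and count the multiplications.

Computing 6^14 by squaring (build up from 6^1; each line after the first costs one multiplication):

6^1 = 6
6^2 = (6^1)^2 = 6^2 = 36
6^3 = 6 * 6^2 = 6 * 36 = 216
6^6 = (6^3)^2 = 216^2 = 46656
6^7 = 6 * 6^6 = 6 * 46656 = 279936
6^14 = (6^7)^2 = 279936^2 = 78364164096

Result: 78364164096
Multiplications needed: 5 (5 lines after 6^1)

6^14 = 78364164096. Using exponentiation by squaring, this requires 5 multiplications. The key idea: if the exponent is even, square the half-power; if odd, multiply by the base once.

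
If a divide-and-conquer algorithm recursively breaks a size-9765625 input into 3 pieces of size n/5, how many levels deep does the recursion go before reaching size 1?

For divide and conquer with division factor 5:

Problem sizes at each level:
Level 0: 9765625
Level 1: 1953125
Level 2: 390625
Level 3: 78125
Level 4: 15625
Level 5: 3125
Level 6: 625
Level 7: 125
Level 8: 25
Level 9: 5
Level 10: 1

The root is level 0 and the size-1 base case is level 10 (the tree spans levels 0 through 10, i.e. 11 levels counting the root), so the depth is the number of divisions: log_5(9765625) = 10

The recursion tree depth is log_5(9765625) = 10. At each level, the problem size is divided by 5, so it takes 10 divisions to reduce to a base case of size 1. The algorithm makes 3 recursive calls at each level.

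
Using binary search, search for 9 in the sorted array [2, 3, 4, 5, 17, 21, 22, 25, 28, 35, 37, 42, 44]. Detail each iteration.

Binary search for 9 in [2, 3, 4, 5, 17, 21, 22, 25, 28, 35, 37, 42, 44]:

lo=0, hi=12, mid=6, arr[mid]=22 -> 22 > 9, search left half
lo=0, hi=5, mid=2, arr[mid]=4 -> 4 < 9, search right half
lo=3, hi=5, mid=4, arr[mid]=17 -> 17 > 9, search left half
lo=3, hi=3, mid=3, arr[mid]=5 -> 5 < 9, search right half
lo=4 > hi=3, target 9 not found

Binary search determines that 9 is not in the array after 4 comparisons. The search space was exhausted without finding the target.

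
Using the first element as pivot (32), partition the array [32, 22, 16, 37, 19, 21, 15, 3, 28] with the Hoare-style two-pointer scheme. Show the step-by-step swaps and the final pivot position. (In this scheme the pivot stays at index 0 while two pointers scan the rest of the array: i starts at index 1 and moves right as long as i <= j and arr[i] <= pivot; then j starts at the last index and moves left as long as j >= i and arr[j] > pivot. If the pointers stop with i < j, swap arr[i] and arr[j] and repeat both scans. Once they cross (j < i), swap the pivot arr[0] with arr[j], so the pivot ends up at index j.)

Hoare-style two-pointer partition with pivot = 32:

Initial array: [32, 22, 16, 37, 19, 21, 15, 3, 28]

Pointers start at i = 1, j = 8.
i stops at index 3 (arr[3]=37 > 32), j stops at index 8 (arr[8]=28 <= 32): swap arr[3] and arr[8], array becomes [32, 22, 16, 28, 19, 21, 15, 3, 37]
i ends at 8, j ends at 7: the pointers have crossed (j < i), so scanning stops.

Swap pivot arr[0] with arr[7] to place pivot at position 7: [3, 22, 16, 28, 19, 21, 15, 32, 37]
Pivot position: 7

After partitioning with pivot 32, the array becomes [3, 22, 16, 28, 19, 21, 15, 32, 37]. The pivot is placed at index 7. All elements to the left of the pivot are <= 32, and all elements to the right are > 32.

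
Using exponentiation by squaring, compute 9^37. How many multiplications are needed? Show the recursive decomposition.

Computing 9^37 by squaring (build up from 9^1; each line after the first costs one multiplication):

9^1 = 9
9^2 = (9^1)^2 = 9^2 = 81
9^4 = (9^2)^2 = 81^2 = 6561
9^8 = (9^4)^2 = 6561^2 = 43046721
9^9 = 9 * 9^8 = 9 * 43046721 = 387420489
9^18 = (9^9)^2 = 387420489^2 = 150094635296999121
9^36 = (9^18)^2 = 150094635296999121^2 = 22528399544939174411840147874772641
9^37 = 9 * 9^36 = 9 * 22528399544939174411840147874772641 = 202755595904452569706561330872953769

Result: 202755595904452569706561330872953769
Multiplications needed: 7 (7 lines after 9^1)

9^37 = 202755595904452569706561330872953769. Using exponentiation by squaring, this requires 7 multiplications. The key idea: if the exponent is even, square the half-power; if odd, multiply by the base once.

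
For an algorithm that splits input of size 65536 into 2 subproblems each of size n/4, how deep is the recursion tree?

For divide and conquer with division factor 4:

Problem sizes at each level:
Level 0: 65536
Level 1: 16384
Level 2: 4096
Level 3: 1024
Level 4: 256
Level 5: 64
Level 6: 16
Level 7: 4
Level 8: 1

The root is level 0 and the size-1 base case is level 8 (the tree spans levels 0 through 8, i.e. 9 levels counting the root), so the depth is the number of divisions: log_4(65536) = 8

The recursion tree depth is log_4(65536) = 8. At each level, the problem size is divided by 4, so it takes 8 divisions to reduce to a base case of size 1. The algorithm makes 2 recursive calls at each level.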